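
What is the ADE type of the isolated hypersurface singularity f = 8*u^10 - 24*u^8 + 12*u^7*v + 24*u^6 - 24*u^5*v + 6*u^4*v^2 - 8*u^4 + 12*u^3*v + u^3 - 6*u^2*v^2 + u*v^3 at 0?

E_7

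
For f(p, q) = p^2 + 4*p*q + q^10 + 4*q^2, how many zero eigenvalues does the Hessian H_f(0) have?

1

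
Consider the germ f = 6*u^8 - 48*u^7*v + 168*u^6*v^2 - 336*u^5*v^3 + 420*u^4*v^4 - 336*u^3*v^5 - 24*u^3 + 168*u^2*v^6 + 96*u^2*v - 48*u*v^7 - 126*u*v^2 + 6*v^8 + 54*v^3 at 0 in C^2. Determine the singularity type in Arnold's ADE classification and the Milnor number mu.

The Hessian of f at 0 has rank 0. Corank 2; j^3 = -6*(u - v)*(2*u - 3*v)^2 has shape L^2 M (L != M), so D-series; mu = 9 gives D_9.

Type D_9, Milnor number mu = 9.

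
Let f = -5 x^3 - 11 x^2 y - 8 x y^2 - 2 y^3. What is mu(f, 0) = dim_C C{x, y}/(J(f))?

The Hessian of f at 0 has rank 0. Corank 2; j^3 = -(x + y)*(5*x^2 + 6*x*y + 2*y^2) splits into three distinct lines over C (the quadratic factor has nonzero discriminant), so D_4.

4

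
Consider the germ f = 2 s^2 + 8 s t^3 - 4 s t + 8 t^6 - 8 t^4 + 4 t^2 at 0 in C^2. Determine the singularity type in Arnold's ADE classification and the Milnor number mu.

Type A_1, Milnor number mu = 1.

The Hessian of f at 0 is [[4, -4], [-4, 8]] with rank 2, so corank 0. A Groebner basis of the Jacobian ideal J(f) in C{s,t} is {s, t}; counting standard monomials gives mu = 1. Corank 0: nondegenerate Morse point, so A_1.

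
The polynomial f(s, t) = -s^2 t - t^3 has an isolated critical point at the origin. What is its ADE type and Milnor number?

Type D4, Milnor number mu = 4.

The Hessian of f at 0 has rank 0. Corank 2; j^3 = -t*(s^2 + t^2) splits into three distinct lines over C (the quadratic factor has nonzero discriminant), so D_4.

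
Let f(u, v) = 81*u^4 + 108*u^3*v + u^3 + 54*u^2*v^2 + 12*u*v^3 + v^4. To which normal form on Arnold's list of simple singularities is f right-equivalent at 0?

The Hessian of f at 0 has rank 0. Corank 2; j^3 = u^3 is a perfect cube, so E-series; the 4-jet and mu = 6 give E_6.

E_{6}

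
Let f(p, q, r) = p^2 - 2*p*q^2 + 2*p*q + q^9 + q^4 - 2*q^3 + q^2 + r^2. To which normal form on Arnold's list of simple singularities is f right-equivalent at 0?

The Hessian of f at 0 has rank 2. Corank 1: A-series; mu = 8 gives A_8.

A_{8}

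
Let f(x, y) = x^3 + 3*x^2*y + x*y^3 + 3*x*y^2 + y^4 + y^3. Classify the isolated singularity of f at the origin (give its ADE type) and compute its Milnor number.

Type E7, Milnor number mu = 7.

The Hessian of f at 0 has rank 0. Corank 2; j^3 = (x + y)^3 is a perfect cube, so E-series; the 4-jet and mu = 7 give E_7.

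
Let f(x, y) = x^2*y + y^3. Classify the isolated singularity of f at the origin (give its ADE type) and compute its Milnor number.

The Hessian of f at 0 has rank 0. Corank 2; j^3 = y*(x^2 + y^2) splits into three distinct lines over C (the quadratic factor has nonzero discriminant), so D_4.

Type D_4, Milnor number mu = 4.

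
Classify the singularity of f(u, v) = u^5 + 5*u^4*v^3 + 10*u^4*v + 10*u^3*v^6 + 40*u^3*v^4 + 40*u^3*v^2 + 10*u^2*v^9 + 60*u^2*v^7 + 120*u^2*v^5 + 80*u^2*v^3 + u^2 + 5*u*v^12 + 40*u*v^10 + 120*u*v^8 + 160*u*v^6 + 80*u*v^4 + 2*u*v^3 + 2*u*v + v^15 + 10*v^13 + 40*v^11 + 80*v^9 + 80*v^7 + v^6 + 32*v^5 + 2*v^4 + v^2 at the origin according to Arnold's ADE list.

The Hessian of f at 0 is [[2, 2], [2, 2]] with rank 1, so corank 1. A Groebner basis of the Jacobian ideal J(f) in C{u,v} is {u + v^3 + v, u^2 - v^2, u*v + v^2}; counting standard monomials gives mu = 4. Corank 1: A-series; mu = 4 gives A_4.

A_{4}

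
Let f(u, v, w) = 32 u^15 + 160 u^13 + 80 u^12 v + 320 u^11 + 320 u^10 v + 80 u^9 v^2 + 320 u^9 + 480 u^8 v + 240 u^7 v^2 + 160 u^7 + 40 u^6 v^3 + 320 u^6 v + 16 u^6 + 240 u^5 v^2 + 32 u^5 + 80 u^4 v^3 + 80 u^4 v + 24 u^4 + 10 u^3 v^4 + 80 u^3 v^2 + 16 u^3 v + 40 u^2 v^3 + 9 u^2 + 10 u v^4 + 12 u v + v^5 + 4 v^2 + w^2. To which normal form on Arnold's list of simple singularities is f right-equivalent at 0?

The Hessian of f at 0 has rank 2. Corank 1: A-series; mu = 4 gives A_4.

A_{4}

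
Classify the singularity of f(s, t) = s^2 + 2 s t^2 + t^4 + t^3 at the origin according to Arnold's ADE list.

A_2

The Hessian of f at 0 has rank 1. Corank 1: A-series; mu = 2 gives A_2.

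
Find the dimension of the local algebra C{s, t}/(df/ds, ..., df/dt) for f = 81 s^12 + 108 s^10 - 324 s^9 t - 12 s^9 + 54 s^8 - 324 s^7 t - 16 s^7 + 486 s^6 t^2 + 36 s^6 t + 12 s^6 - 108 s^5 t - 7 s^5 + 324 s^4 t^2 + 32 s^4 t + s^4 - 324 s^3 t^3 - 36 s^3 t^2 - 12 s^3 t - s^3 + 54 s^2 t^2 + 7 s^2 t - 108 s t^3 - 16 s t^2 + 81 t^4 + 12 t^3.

5

The Hessian of f at 0 is [[0, 0], [0, 0]] with rank 0, so corank 2. A Groebner basis of the Jacobian ideal J(f) in C{s,t} is {s*t^2 + s*t/2 - t^2, s*t/4 + t^3 - t^2/2, s^2 - 5*s*t + 6*t^2}; counting standard monomials gives mu = 5. Corank 2; j^3 = -(s - 3*t)*(s - 2*t)^2 has shape L^2 M (L != M), so D-series; mu = 5 gives D_5.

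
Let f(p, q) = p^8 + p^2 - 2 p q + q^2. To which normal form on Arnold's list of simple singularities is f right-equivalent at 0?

A_7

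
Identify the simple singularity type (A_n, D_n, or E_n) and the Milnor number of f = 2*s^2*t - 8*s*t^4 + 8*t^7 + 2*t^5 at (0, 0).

Type D_6, Milnor number mu = 6.

The Hessian of f at 0 is [[0, 0], [0, 0]] with rank 0, so corank 2. A Groebner basis of the Jacobian ideal J(f) in C{s,t} is {-s*t/2 + t^4, s*t^2, s^2 + 5*s*t/2}; counting standard monomials gives mu = 6. Corank 2; j^3 = 2*s^2*t has shape L^2 M (L != M), so D-series; mu = 6 gives D_6.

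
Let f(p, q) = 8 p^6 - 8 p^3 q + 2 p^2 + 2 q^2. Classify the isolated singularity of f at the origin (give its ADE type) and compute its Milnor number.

Type A_{1}, Milnor number mu = 1.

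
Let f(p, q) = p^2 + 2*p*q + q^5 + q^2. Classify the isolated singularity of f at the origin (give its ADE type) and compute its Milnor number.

The Hessian of f at 0 has rank 1. Corank 1: A-series; mu = 4 gives A_4.

Type A_4, Milnor number mu = 4.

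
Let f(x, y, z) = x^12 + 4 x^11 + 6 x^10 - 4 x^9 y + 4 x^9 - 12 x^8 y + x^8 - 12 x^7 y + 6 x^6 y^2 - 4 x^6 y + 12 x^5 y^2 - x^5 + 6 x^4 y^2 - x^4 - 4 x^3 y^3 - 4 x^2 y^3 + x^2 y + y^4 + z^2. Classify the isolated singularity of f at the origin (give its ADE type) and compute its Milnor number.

Type D_5, Milnor number mu = 5.

The Hessian of f at 0 is [[0, 0, 0], [0, 0, 0], [0, 0, 2]] with rank 1, so corank 2. A Groebner basis of the Jacobian ideal J(f) in C{x,y,z} is {x^3, x^2/4 + y^3, x*y, z}; counting standard monomials gives mu = 5. Corank 2; j^3 = x^2*y has shape L^2 M (L != M), so D-series; mu = 5 gives D_5.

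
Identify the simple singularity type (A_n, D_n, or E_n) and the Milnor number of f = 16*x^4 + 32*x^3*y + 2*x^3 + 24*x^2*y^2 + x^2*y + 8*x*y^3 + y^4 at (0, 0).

The Hessian of f at 0 is [[0, 0], [0, 0]] with rank 0, so corank 2. A Groebner basis of the Jacobian ideal J(f) in C{x,y} is {x*y^2, -x*y/8 + y^3, x^2 + x*y/2}; counting standard monomials gives mu = 5. Corank 2; j^3 = x^2*(2*x + y) has shape L^2 M (L != M), so D-series; mu = 5 gives D_5.

Type D_{5}, Milnor number mu = 5.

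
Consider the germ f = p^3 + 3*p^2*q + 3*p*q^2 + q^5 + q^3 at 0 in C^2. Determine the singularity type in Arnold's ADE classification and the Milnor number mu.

Type E8, Milnor number mu = 8.

The Hessian of f at 0 has rank 0. Corank 2; j^3 = (p + q)^3 is a perfect cube, so E-series; the 5-jet and mu = 8 give E_8.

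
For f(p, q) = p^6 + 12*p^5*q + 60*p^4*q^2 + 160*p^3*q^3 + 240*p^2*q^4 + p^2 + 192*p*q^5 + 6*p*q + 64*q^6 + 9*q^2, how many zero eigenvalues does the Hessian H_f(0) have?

1

Hessian at 0 has rank 1.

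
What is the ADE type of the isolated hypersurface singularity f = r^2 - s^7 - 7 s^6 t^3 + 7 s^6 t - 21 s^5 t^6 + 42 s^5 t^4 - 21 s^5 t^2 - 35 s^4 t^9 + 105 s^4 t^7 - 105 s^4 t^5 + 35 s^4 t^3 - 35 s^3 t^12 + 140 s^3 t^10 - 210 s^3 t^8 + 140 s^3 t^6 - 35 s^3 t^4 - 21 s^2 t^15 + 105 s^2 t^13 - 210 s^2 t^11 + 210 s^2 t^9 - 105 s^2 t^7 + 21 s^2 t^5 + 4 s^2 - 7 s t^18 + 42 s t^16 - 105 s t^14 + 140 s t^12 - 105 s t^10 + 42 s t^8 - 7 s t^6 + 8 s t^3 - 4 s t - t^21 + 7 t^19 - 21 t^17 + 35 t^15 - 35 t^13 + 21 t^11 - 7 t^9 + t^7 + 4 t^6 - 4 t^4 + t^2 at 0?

A_{6}

The Hessian of f at 0 is [[8, -4, 0], [-4, 2, 0], [0, 0, 2]] with rank 2, so corank 1. A Groebner basis of the Jacobian ideal J(f) in C{s,t,r} is {s + t^3 - t/2, s^2 - s*t + t^2/4, r}; counting standard monomials gives mu = 6. Corank 1: A-series; mu = 6 gives A_6.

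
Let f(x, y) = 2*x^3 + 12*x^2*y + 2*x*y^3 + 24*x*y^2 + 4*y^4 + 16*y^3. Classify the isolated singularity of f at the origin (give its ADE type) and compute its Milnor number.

The Hessian of f at 0 has rank 0. Corank 2; j^3 = 2*(x + 2*y)^3 is a perfect cube, so E-series; the 4-jet and mu = 7 give E_7.

Type E_7, Milnor number mu = 7.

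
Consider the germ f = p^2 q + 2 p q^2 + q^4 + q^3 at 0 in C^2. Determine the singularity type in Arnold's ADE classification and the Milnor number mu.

The Hessian of f at 0 has rank 0. Corank 2; j^3 = q*(p + q)^2 has shape L^2 M (L != M), so D-series; mu = 5 gives D_5.

Type D_{5}, Milnor number mu = 5.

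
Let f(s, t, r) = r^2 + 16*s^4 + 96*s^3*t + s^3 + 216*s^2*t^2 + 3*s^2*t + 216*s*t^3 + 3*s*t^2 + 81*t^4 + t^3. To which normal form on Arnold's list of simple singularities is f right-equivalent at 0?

E6

The Hessian of f at 0 has rank 1. Corank 2; j^3 = (s + t)^3 is a perfect cube, so E-series; the 4-jet and mu = 6 give E_6.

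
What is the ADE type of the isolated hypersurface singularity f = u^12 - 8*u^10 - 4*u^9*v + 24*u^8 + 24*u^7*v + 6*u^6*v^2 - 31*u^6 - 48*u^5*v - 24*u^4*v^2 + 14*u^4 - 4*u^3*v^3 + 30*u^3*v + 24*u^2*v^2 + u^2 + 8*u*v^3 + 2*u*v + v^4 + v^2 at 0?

The Hessian of f at 0 has rank 1. Corank 1: A-series; mu = 3 gives A_3.

A_{3}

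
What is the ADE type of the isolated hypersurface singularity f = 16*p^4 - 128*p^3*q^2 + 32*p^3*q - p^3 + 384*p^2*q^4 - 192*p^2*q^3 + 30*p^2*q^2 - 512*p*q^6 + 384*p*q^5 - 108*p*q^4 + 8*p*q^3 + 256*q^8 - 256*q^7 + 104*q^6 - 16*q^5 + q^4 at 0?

The Hessian of f at 0 has rank 0. Corank 2; j^3 = -p^3 is a perfect cube, so E-series; the 4-jet and mu = 6 give E_6.

E_{6}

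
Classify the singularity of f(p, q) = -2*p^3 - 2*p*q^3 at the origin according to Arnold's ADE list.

The Hessian of f at 0 has rank 0. Corank 2; j^3 = -2*p^3 is a perfect cube, so E-series; the 4-jet and mu = 7 give E_7.

E_{7}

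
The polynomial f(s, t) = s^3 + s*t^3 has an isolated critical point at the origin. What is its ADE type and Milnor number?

Type E7, Milnor number mu = 7.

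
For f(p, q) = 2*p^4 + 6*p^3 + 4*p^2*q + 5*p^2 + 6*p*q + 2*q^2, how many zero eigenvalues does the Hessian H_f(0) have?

The Hessian at 0 is [[10, 6], [6, 4]] of rank 2; hence corank 0.

0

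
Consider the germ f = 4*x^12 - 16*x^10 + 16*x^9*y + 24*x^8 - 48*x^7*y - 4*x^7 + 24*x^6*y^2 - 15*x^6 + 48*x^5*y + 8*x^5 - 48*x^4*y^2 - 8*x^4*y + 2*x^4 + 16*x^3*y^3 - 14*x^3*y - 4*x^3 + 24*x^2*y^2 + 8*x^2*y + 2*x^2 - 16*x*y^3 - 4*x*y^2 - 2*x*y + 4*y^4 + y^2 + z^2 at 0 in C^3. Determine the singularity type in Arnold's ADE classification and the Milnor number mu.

The Hessian of f at 0 is [[4, -2, 0], [-2, 2, 0], [0, 0, 2]] with rank 3, so corank 0. A Groebner basis of the Jacobian ideal J(f) in C{x,y,z} is {x, y, z}; counting standard monomials gives mu = 1. Corank 0: nondegenerate Morse point, so A_1.

Type A_{1}, Milnor number mu = 1.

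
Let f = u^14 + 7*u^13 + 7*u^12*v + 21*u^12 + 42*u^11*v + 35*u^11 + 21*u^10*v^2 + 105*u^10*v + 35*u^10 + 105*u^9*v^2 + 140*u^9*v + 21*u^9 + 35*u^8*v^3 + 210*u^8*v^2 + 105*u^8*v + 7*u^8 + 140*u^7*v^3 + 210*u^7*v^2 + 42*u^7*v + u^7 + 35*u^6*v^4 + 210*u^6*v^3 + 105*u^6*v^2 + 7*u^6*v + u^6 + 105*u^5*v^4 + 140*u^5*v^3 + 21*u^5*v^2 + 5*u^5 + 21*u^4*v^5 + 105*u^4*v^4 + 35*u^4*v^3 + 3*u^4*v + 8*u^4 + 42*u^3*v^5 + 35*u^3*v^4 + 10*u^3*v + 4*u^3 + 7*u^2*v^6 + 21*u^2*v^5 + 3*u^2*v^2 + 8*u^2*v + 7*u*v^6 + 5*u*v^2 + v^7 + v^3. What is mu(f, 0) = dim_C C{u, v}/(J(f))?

8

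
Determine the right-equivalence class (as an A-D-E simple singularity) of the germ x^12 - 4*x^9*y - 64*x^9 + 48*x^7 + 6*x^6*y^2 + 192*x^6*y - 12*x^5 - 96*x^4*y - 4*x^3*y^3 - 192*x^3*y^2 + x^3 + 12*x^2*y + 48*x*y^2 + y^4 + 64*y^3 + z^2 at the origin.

E_{6}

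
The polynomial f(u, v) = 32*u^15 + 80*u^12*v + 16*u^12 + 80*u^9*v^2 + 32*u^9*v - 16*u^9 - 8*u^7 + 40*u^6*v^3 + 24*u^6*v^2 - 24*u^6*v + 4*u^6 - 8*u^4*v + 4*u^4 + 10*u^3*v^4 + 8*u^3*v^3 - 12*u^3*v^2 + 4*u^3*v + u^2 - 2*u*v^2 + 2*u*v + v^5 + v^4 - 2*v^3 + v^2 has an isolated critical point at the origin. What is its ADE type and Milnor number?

Type A4, Milnor number mu = 4.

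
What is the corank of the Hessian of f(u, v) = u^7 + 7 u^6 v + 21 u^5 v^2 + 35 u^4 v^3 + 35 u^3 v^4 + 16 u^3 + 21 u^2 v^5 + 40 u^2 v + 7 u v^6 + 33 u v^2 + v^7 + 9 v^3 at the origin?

The Hessian at 0 is [[0, 0], [0, 0]] of rank 0; hence corank 2.

2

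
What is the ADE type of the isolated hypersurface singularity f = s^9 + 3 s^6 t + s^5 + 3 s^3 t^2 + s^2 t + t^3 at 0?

The Hessian of f at 0 is [[0, 0], [0, 0]] with rank 0, so corank 2. A Groebner basis of the Jacobian ideal J(f) in C{s,t} is {t^3, s^2 + 3*t^2, s*t}; counting standard monomials gives mu = 4. Corank 2; j^3 = t*(s^2 + t^2) splits into three distinct lines over C (the quadratic factor has nonzero discriminant), so D_4.

D_4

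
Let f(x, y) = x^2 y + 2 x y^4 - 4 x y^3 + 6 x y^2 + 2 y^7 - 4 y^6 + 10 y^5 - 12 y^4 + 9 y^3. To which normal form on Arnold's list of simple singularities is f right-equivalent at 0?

The Hessian of f at 0 has rank 0. Corank 2; j^3 = y*(x + 3*y)^2 has shape L^2 M (L != M), so D-series; mu = 8 gives D_8.

D_{8}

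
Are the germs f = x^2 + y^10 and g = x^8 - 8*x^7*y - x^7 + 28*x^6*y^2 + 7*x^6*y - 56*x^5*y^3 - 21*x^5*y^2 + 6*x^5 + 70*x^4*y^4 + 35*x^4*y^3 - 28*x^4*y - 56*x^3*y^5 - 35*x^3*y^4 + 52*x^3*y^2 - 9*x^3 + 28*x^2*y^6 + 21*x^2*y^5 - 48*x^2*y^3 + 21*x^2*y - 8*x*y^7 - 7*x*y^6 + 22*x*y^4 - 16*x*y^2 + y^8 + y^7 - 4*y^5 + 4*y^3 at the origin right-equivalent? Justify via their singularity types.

No.

The Hessian of f at 0 is [[2, 0], [0, 0]] with rank 1, so corank 1. A Groebner basis of the Jacobian ideal J(f) in C{x,y} is {y^9, x}; counting standard monomials gives mu = 9. Corank 1: A-series; mu = 9 gives A_9. The Hessian of g at 0 is [[0, 0], [0, 0]] with rank 0, so corank 2. A Groebner basis of the Jacobian ideal J(g) in C{x,y} is {x^2*y^2 + 1440*x^2*y + 432*x^2 - 1920*x*y^2 - 540*x*y + 640*y^3 + 168*y^2, 1944*x^2*y + 567*x^2 + x*y^3 - 2592*x*y^2 - 702*x*y + 864*y^3 + 216*y^2, 2592*x^2*y + 729*x^2 - 3456*x*y^2 - 891*x*y + y^4 + 1152*y^3 + 270*y^2, x^3 - 2*x^2*y + 4*x*y^2/3 - 8*y^3/27}; counting standard monomials gives mu = 9. Corank 2; j^3 = -(x - y)*(3*x - 2*y)^2 has shape L^2 M (L != M), so D-series; mu = 9 gives D_9. f is A_9 but g is D_9, hence not right-equivalent.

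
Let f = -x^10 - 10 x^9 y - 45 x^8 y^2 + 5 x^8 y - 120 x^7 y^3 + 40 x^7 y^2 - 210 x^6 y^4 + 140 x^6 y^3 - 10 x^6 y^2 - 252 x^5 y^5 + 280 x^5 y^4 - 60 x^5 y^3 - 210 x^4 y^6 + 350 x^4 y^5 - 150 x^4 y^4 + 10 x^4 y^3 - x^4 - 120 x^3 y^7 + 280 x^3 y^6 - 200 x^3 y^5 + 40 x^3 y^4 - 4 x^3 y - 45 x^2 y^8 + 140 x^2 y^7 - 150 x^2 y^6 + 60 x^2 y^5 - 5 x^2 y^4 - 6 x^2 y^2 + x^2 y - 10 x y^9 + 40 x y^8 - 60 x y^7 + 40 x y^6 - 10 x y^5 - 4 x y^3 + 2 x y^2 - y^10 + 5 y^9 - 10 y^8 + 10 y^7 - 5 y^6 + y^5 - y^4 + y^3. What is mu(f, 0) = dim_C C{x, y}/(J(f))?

The Hessian of f at 0 is [[0, 0], [0, 0]] with rank 0, so corank 2. A Groebner basis of the Jacobian ideal J(f) in C{x,y} is {x^2/5 + y^4 - y^2/5, x^3 + y^3, x*y + y^2}; counting standard monomials gives mu = 6. Corank 2; j^3 = y*(x + y)^2 has shape L^2 M (L != M), so D-series; mu = 6 gives D_6.

6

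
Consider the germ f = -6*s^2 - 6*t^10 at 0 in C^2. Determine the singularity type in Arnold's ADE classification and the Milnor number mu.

The Hessian of f at 0 is [[-12, 0], [0, 0]] with rank 1, so corank 1. A Groebner basis of the Jacobian ideal J(f) in C{s,t} is {t^9, s}; counting standard monomials gives mu = 9. Corank 1: A-series; mu = 9 gives A_9.

Type A_9, Milnor number mu = 9.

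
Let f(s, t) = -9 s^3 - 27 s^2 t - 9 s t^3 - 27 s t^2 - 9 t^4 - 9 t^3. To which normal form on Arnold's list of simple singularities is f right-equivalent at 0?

The Hessian of f at 0 has rank 0. Corank 2; j^3 = -9*(s + t)^3 is a perfect cube, so E-series; the 4-jet and mu = 7 give E_7.

E_7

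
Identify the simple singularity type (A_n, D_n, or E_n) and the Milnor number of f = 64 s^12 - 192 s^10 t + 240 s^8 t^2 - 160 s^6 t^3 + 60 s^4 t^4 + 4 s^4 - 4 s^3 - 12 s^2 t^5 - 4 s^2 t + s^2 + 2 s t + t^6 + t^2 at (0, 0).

Type A5, Milnor number mu = 5.

The Hessian of f at 0 has rank 1. Corank 1: A-series; mu = 5 gives A_5.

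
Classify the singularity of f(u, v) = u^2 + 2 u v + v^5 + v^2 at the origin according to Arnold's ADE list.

A_4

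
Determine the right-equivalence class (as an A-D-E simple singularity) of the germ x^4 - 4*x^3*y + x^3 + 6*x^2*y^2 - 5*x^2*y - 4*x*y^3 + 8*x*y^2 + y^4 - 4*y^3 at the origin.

The Hessian of f at 0 is [[0, 0], [0, 0]] with rank 0, so corank 2. A Groebner basis of the Jacobian ideal J(f) in C{x,y} is {x*y^2 - x*y/2 + y^2, -x*y/4 + y^3 + y^2/2, x^2 - 3*x*y + 2*y^2}; counting standard monomials gives mu = 5. Corank 2; j^3 = (x - 2*y)^2*(x - y) has shape L^2 M (L != M), so D-series; mu = 5 gives D_5.

D_{5}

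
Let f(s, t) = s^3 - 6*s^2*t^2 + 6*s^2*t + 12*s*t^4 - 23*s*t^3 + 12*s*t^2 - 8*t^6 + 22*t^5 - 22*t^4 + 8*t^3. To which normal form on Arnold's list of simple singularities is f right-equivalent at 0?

The Hessian of f at 0 is [[0, 0], [0, 0]] with rank 0, so corank 2. A Groebner basis of the Jacobian ideal J(f) in C{s,t} is {-s^2/4 - s*t + t^4 - t^3/12 - t^2, s^3 - 13*s^2/2 - 26*s*t + 35*t^3/6 - 26*t^2, s^2*t + 25*s^2/12 + 25*s*t/3 - 119*t^3/36 + 25*t^2/3, -s^2/2 + s*t^2 - 2*s*t + 11*t^3/6 - 2*t^2}; counting standard monomials gives mu = 7. Corank 2; j^3 = (s + 2*t)^3 is a perfect cube, so E-series; the 4-jet and mu = 7 give E_7.

E_{7}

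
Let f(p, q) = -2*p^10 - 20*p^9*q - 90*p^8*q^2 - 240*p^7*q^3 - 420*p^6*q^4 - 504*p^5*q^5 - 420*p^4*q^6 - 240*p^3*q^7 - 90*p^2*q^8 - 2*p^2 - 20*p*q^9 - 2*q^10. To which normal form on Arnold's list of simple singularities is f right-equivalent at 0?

The Hessian of f at 0 is [[-4, 0], [0, 0]] with rank 1, so corank 1. A Groebner basis of the Jacobian ideal J(f) in C{p,q} is {q^9, p}; counting standard monomials gives mu = 9. Corank 1: A-series; mu = 9 gives A_9.

A_9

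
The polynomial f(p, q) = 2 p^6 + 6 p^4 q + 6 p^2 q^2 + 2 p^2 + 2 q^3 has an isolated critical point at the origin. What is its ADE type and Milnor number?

The Hessian of f at 0 has rank 1. Corank 1: A-series; mu = 2 gives A_2.

Type A_2, Milnor number mu = 2.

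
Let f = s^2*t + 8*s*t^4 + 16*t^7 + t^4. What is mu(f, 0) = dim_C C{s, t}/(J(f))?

5

The Hessian of f at 0 is [[0, 0], [0, 0]] with rank 0, so corank 2. A Groebner basis of the Jacobian ideal J(f) in C{s,t} is {s^3, s^2/4 + t^3, s*t}; counting standard monomials gives mu = 5. Corank 2; j^3 = s^2*t has shape L^2 M (L != M), so D-series; mu = 5 gives D_5.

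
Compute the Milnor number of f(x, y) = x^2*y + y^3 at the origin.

4

The Hessian of f at 0 is [[0, 0], [0, 0]] with rank 0, so corank 2. A Groebner basis of the Jacobian ideal J(f) in C{x,y} is {y^3, x^2 + 3*y^2, x*y}; counting standard monomials gives mu = 4. Corank 2; j^3 = y*(x^2 + y^2) splits into three distinct lines over C (the quadratic factor has nonzero discriminant), so D_4.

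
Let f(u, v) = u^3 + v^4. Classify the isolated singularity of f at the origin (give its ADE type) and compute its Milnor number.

Type E6, Milnor number mu = 6.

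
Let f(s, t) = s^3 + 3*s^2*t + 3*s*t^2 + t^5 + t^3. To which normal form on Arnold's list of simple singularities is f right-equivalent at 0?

E_8

The Hessian of f at 0 has rank 0. Corank 2; j^3 = (s + t)^3 is a perfect cube, so E-series; the 5-jet and mu = 8 give E_8.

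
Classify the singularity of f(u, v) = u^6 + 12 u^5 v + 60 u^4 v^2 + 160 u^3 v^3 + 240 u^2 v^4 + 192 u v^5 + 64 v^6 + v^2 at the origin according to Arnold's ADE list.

A_{5}

The Hessian of f at 0 is [[0, 0], [0, 2]] with rank 1, so corank 1. A Groebner basis of the Jacobian ideal J(f) in C{u,v} is {u^5, v}; counting standard monomials gives mu = 5. Corank 1: A-series; mu = 5 gives A_5.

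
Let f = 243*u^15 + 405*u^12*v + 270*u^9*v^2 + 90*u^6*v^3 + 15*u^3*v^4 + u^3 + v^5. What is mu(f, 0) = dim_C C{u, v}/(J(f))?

8

The Hessian of f at 0 is [[0, 0], [0, 0]] with rank 0, so corank 2. A Groebner basis of the Jacobian ideal J(f) in C{u,v} is {v^4, u^2}; counting standard monomials gives mu = 8. Corank 2; j^3 = u^3 is a perfect cube, so E-series; the 5-jet and mu = 8 give E_8.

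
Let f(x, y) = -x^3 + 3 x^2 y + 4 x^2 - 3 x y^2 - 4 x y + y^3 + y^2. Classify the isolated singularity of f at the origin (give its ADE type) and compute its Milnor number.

Type A_2, Milnor number mu = 2.

The Hessian of f at 0 has rank 1. Corank 1: A-series; mu = 2 gives A_2.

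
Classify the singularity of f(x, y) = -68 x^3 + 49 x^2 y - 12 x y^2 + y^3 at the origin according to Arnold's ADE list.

D_{4}

The Hessian of f at 0 is [[0, 0], [0, 0]] with rank 0, so corank 2. A Groebner basis of the Jacobian ideal J(f) in C{x,y} is {y^3, x^2 - 3*y^2/47, x*y - 12*y^2/47}; counting standard monomials gives mu = 4. Corank 2; j^3 = -(4*x - y)*(17*x^2 - 8*x*y + y^2) splits into three distinct lines over C (the quadratic factor has nonzero discriminant), so D_4.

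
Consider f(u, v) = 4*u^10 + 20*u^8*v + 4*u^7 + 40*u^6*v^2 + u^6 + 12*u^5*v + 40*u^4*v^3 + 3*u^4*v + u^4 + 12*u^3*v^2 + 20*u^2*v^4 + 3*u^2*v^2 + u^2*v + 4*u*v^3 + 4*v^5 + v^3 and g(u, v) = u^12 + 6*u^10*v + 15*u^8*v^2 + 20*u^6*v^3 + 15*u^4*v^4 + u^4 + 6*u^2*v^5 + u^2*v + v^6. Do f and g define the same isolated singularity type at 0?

The Hessian of f at 0 has rank 0. Corank 2; j^3 = v*(u^2 + v^2) splits into three distinct lines over C (the quadratic factor has nonzero discriminant), so D_4. The Hessian of g at 0 has rank 0. Corank 2; j^3 = u^2*v has shape L^2 M (L != M), so D-series; mu = 7 gives D_7. f is D_4 but g is D_7, hence not right-equivalent.

No.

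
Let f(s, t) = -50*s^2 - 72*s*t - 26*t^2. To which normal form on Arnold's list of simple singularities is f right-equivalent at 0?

The Hessian of f at 0 has rank 2. Corank 0: nondegenerate Morse point, so A_1.

A_{1}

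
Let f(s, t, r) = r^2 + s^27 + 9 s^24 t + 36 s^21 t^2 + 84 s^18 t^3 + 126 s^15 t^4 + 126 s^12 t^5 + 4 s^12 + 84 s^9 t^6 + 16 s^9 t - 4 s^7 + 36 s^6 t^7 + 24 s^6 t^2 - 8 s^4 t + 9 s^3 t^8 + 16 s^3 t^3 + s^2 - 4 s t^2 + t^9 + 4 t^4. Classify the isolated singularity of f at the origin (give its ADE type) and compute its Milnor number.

The Hessian of f at 0 has rank 2. Corank 1: A-series; mu = 8 gives A_8.

Type A_8, Milnor number mu = 8.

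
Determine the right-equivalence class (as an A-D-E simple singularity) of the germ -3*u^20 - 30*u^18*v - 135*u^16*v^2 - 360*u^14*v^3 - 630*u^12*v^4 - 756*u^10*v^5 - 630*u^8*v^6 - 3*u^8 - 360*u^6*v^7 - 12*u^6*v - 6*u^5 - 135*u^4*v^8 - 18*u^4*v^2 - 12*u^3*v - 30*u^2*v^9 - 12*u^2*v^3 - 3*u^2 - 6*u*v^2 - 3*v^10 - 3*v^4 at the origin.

A_9

The Hessian of f at 0 has rank 1. Corank 1: A-series; mu = 9 gives A_9.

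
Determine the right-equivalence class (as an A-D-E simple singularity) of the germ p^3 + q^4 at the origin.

E_{6}

The Hessian of f at 0 has rank 0. Corank 2; j^3 = p^3 is a perfect cube, so E-series; the 4-jet and mu = 6 give E_6.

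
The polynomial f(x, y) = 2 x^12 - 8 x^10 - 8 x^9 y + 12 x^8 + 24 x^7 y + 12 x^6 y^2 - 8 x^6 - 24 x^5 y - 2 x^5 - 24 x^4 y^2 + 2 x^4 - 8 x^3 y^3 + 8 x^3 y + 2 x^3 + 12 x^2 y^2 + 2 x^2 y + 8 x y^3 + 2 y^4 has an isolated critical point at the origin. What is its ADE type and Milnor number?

The Hessian of f at 0 has rank 0. Corank 2; j^3 = 2*x^2*(x + y) has shape L^2 M (L != M), so D-series; mu = 5 gives D_5.

Type D_5, Milnor number mu = 5.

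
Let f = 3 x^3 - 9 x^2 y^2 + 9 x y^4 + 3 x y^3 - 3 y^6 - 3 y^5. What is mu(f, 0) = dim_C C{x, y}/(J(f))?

The Hessian of f at 0 is [[0, 0], [0, 0]] with rank 0, so corank 2. A Groebner basis of the Jacobian ideal J(f) in C{x,y} is {-x^2 + y^4 - y^3/3, x^3, x^2*y + x^2/3 + y^3/9, -x^2 + x*y^2 - y^3/3}; counting standard monomials gives mu = 7. Corank 2; j^3 = 3*x^3 is a perfect cube, so E-series; the 4-jet and mu = 7 give E_7.

7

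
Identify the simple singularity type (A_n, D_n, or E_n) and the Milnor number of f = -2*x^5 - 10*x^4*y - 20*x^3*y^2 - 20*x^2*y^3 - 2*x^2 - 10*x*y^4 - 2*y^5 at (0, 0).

Type A_4, Milnor number mu = 4.

The Hessian of f at 0 is [[-4, 0], [0, 0]] with rank 1, so corank 1. A Groebner basis of the Jacobian ideal J(f) in C{x,y} is {y^4, x}; counting standard monomials gives mu = 4. Corank 1: A-series; mu = 4 gives A_4.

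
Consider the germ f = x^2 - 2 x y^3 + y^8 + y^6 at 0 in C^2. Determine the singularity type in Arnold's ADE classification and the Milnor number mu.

The Hessian of f at 0 has rank 1. Corank 1: A-series; mu = 7 gives A_7.

Type A_{7}, Milnor number mu = 7.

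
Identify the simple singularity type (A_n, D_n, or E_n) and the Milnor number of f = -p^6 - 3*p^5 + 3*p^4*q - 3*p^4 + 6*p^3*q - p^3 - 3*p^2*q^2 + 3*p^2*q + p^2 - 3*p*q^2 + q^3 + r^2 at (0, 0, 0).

The Hessian of f at 0 has rank 2. Corank 1: A-series; mu = 2 gives A_2.

Type A_2, Milnor number mu = 2.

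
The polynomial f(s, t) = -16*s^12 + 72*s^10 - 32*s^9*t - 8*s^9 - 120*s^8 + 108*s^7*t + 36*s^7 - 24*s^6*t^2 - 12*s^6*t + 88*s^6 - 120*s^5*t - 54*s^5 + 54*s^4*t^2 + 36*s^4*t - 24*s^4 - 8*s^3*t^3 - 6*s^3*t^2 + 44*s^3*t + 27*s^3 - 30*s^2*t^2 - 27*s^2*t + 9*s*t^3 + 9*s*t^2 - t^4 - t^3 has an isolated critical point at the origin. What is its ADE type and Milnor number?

The Hessian of f at 0 has rank 0. Corank 2; j^3 = (3*s - t)^3 is a perfect cube, so E-series; the 4-jet and mu = 7 give E_7.

Type E_7, Milnor number mu = 7.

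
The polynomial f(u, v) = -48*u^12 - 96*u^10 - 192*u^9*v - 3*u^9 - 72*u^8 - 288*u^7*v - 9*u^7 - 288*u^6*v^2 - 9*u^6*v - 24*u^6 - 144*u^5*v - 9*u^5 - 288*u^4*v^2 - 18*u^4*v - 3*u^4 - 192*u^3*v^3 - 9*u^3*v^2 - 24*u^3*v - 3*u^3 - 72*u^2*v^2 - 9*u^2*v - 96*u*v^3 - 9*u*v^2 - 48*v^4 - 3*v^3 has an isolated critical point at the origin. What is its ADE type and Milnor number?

The Hessian of f at 0 is [[0, 0], [0, 0]] with rank 0, so corank 2. A Groebner basis of the Jacobian ideal J(f) in C{u,v} is {v^4, u*v^2 + 4*v^3/3, u^2 + 2*u*v + v^2}; counting standard monomials gives mu = 6. Corank 2; j^3 = -3*(u + v)^3 is a perfect cube, so E-series; the 4-jet and mu = 6 give E_6.

Type E_6, Milnor number mu = 6.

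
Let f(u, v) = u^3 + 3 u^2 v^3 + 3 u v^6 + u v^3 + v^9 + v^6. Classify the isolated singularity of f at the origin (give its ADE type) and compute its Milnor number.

The Hessian of f at 0 is [[0, 0], [0, 0]] with rank 0, so corank 2. A Groebner basis of the Jacobian ideal J(f) in C{u,v} is {u^3, u*v^2, 3*u^2 + v^3}; counting standard monomials gives mu = 7. Corank 2; j^3 = u^3 is a perfect cube, so E-series; the 4-jet and mu = 7 give E_7.

Type E7, Milnor number mu = 7.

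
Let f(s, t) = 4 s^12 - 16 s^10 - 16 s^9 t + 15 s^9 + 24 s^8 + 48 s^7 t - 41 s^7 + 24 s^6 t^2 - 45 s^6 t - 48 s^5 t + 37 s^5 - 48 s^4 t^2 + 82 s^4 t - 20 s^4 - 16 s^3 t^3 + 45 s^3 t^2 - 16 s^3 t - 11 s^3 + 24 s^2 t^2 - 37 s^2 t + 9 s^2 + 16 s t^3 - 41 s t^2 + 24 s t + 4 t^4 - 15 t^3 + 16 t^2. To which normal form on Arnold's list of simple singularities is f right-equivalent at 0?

A_{2}

The Hessian of f at 0 has rank 1. Corank 1: A-series; mu = 2 gives A_2.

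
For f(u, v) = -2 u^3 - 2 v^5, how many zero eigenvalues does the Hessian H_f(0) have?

2

Hessian at 0 has rank 0.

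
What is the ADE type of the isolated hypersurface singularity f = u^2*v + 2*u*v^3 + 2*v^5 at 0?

D6

The Hessian of f at 0 is [[0, 0], [0, 0]] with rank 0, so corank 2. A Groebner basis of the Jacobian ideal J(f) in C{u,v} is {u^3, u^2*v, -u^2/4 + u*v^2, u*v + v^3}; counting standard monomials gives mu = 6. Corank 2; j^3 = u^2*v has shape L^2 M (L != M), so D-series; mu = 6 gives D_6.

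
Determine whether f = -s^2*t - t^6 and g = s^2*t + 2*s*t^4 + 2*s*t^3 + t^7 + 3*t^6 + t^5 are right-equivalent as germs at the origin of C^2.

Yes.

The Hessian of f at 0 has rank 0. Corank 2; j^3 = -s^2*t has shape L^2 M (L != M), so D-series; mu = 7 gives D_7. The Hessian of g at 0 has rank 0. Corank 2; j^3 = s^2*t has shape L^2 M (L != M), so D-series; mu = 7 gives D_7. Both have type D_7, hence right-equivalent.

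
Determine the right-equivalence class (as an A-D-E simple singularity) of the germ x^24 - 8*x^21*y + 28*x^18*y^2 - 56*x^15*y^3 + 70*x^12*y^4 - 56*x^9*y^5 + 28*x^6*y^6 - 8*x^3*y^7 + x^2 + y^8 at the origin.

A_7

The Hessian of f at 0 is [[2, 0], [0, 0]] with rank 1, so corank 1. A Groebner basis of the Jacobian ideal J(f) in C{x,y} is {y^7, x}; counting standard monomials gives mu = 7. Corank 1: A-series; mu = 7 gives A_7.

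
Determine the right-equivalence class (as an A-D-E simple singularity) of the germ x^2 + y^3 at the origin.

The Hessian of f at 0 has rank 1. Corank 1: A-series; mu = 2 gives A_2.

A_{2}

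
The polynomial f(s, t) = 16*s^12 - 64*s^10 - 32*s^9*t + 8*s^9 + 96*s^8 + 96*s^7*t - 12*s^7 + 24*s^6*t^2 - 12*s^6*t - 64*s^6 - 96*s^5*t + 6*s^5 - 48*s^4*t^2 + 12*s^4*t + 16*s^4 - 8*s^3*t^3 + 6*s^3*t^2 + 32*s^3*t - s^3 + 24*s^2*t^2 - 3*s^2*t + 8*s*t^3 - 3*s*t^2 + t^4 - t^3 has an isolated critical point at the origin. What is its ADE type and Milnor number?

Type E_{6}, Milnor number mu = 6.

The Hessian of f at 0 has rank 0. Corank 2; j^3 = -(s + t)^3 is a perfect cube, so E-series; the 4-jet and mu = 6 give E_6.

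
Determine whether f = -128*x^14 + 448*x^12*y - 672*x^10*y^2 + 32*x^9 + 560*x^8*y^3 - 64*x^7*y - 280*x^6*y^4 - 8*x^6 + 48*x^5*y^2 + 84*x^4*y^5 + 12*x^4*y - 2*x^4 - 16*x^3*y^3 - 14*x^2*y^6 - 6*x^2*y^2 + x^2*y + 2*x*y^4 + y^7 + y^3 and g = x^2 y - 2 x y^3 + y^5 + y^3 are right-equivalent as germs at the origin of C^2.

The Hessian of f at 0 is [[0, 0], [0, 0]] with rank 0, so corank 2. A Groebner basis of the Jacobian ideal J(f) in C{x,y} is {y^3, x^2 + 3*y^2, x*y}; counting standard monomials gives mu = 4. Corank 2; j^3 = y*(x^2 + y^2) splits into three distinct lines over C (the quadratic factor has nonzero discriminant), so D_4. The Hessian of g at 0 is [[0, 0], [0, 0]] with rank 0, so corank 2. A Groebner basis of the Jacobian ideal J(g) in C{x,y} is {y^3, x^2 + 3*y^2, x*y}; counting standard monomials gives mu = 4. Corank 2; j^3 = y*(x^2 + y^2) splits into three distinct lines over C (the quadratic factor has nonzero discriminant), so D_4. Both have type D_4, hence right-equivalent.

Yes.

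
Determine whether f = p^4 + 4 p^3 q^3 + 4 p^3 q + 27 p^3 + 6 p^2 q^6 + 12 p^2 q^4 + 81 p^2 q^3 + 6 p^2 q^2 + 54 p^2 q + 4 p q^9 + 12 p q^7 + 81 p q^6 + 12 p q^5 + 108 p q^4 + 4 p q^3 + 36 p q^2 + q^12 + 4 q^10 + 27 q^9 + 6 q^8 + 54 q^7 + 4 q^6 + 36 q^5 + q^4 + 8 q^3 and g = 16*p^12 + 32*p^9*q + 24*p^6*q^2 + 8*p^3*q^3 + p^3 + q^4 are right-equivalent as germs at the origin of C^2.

Yes.

The Hessian of f at 0 has rank 0. Corank 2; j^3 = (3*p + 2*q)^3 is a perfect cube, so E-series; the 4-jet and mu = 6 give E_6. The Hessian of g at 0 has rank 0. Corank 2; j^3 = p^3 is a perfect cube, so E-series; the 4-jet and mu = 6 give E_6. Both have type E_6, hence right-equivalent.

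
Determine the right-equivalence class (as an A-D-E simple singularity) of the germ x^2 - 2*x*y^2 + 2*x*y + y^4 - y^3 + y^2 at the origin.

A_{2}

The Hessian of f at 0 has rank 1. Corank 1: A-series; mu = 2 gives A_2.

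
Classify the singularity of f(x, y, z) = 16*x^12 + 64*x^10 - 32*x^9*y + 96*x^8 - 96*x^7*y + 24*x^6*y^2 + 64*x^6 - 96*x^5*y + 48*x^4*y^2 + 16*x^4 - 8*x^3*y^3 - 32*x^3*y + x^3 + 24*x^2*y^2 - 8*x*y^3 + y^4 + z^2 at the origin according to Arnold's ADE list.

E_{6}

The Hessian of f at 0 has rank 1. Corank 2; j^3 = x^3 is a perfect cube, so E-series; the 4-jet and mu = 6 give E_6.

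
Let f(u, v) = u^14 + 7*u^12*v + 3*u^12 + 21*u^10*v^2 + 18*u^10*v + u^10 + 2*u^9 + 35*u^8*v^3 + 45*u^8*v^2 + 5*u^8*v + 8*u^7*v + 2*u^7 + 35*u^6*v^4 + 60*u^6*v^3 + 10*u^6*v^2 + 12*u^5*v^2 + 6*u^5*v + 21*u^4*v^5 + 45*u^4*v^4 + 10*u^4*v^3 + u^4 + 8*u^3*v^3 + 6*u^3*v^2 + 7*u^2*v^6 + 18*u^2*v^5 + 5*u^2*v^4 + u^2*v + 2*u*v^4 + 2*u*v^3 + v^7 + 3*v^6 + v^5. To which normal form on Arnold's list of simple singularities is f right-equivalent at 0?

The Hessian of f at 0 is [[0, 0], [0, 0]] with rank 0, so corank 2. A Groebner basis of the Jacobian ideal J(f) in C{u,v} is {u*v + v^4 + v^3, u^3, u^2*v + u^2/4 + u*v/4 + v^3/4, -u^2/4 + u*v^2 - 5*u*v/4 - 5*v^3/4}; counting standard monomials gives mu = 7. Corank 2; j^3 = u^2*v has shape L^2 M (L != M), so D-series; mu = 7 gives D_7.

D_7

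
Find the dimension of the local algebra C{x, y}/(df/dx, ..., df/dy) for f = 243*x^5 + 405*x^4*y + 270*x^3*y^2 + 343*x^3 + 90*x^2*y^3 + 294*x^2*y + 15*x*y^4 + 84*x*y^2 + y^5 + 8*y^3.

8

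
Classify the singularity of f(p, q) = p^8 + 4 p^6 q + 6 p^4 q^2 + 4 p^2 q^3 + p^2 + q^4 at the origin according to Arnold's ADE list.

The Hessian of f at 0 is [[2, 0], [0, 0]] with rank 1, so corank 1. A Groebner basis of the Jacobian ideal J(f) in C{p,q} is {q^3, p}; counting standard monomials gives mu = 3. Corank 1: A-series; mu = 3 gives A_3.

A_3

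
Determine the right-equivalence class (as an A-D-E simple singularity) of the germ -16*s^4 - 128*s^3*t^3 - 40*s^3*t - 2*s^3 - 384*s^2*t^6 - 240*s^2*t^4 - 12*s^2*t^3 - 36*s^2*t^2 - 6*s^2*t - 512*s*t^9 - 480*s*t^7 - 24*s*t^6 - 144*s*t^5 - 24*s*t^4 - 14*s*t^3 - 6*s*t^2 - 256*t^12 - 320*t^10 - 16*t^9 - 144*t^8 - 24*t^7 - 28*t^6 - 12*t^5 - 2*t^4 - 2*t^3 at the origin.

The Hessian of f at 0 has rank 0. Corank 2; j^3 = -2*(s + t)^3 is a perfect cube, so E-series; the 4-jet and mu = 7 give E_7.

E_7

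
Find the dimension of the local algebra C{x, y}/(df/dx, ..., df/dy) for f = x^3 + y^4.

The Hessian of f at 0 has rank 0. Corank 2; j^3 = x^3 is a perfect cube, so E-series; the 4-jet and mu = 6 give E_6.

6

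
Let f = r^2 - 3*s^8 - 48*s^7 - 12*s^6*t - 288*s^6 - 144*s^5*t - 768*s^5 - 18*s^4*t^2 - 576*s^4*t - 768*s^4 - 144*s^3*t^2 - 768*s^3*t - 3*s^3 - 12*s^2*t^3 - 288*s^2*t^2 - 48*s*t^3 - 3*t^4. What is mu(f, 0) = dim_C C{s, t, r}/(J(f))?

6

The Hessian of f at 0 has rank 1. Corank 2; j^3 = -3*s^3 is a perfect cube, so E-series; the 4-jet and mu = 6 give E_6.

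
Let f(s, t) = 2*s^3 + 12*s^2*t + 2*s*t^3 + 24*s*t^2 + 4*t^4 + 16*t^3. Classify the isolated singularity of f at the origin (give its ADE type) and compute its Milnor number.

Type E7, Milnor number mu = 7.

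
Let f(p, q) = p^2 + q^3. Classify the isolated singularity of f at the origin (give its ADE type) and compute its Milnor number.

Type A_2, Milnor number mu = 2.

The Hessian of f at 0 is [[2, 0], [0, 0]] with rank 1, so corank 1. A Groebner basis of the Jacobian ideal J(f) in C{p,q} is {q^2, p}; counting standard monomials gives mu = 2. Corank 1: A-series; mu = 2 gives A_2.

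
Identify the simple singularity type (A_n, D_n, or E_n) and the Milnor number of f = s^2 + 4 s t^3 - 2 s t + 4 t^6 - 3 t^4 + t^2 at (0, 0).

The Hessian of f at 0 has rank 1. Corank 1: A-series; mu = 3 gives A_3.

Type A_3, Milnor number mu = 3.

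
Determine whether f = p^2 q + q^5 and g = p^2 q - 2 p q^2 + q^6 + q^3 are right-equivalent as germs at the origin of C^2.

The Hessian of f at 0 is [[0, 0], [0, 0]] with rank 0, so corank 2. A Groebner basis of the Jacobian ideal J(f) in C{p,q} is {p^2/5 + q^4, p^3, p*q}; counting standard monomials gives mu = 6. Corank 2; j^3 = p^2*q has shape L^2 M (L != M), so D-series; mu = 6 gives D_6. The Hessian of g at 0 is [[0, 0], [0, 0]] with rank 0, so corank 2. A Groebner basis of the Jacobian ideal J(g) in C{p,q} is {p^2/6 + q^5 - q^2/6, p^3 - q^3, p*q - q^2}; counting standard monomials gives mu = 7. Corank 2; j^3 = q*(p - q)^2 has shape L^2 M (L != M), so D-series; mu = 7 gives D_7. f is D_6 but g is D_7, hence not right-equivalent.

No.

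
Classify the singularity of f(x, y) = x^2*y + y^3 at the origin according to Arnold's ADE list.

The Hessian of f at 0 has rank 0. Corank 2; j^3 = y*(x^2 + y^2) splits into three distinct lines over C (the quadratic factor has nonzero discriminant), so D_4.

D_4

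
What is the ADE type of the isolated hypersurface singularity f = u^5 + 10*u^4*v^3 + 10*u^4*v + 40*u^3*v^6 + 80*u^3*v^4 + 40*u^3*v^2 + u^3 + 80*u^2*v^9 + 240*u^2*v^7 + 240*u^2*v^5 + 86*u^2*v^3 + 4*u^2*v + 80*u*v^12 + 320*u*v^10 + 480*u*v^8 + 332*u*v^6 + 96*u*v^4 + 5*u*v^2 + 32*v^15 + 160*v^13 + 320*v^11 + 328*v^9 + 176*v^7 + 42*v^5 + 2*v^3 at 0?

D6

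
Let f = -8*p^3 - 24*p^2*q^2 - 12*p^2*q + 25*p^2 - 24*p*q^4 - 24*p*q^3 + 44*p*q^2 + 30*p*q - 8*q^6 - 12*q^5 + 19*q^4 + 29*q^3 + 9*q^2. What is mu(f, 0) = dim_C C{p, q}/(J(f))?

2

The Hessian of f at 0 has rank 1. Corank 1: A-series; mu = 2 gives A_2.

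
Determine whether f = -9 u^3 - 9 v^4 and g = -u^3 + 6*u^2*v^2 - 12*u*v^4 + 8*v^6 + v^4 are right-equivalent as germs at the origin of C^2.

Yes.

The Hessian of f at 0 has rank 0. Corank 2; j^3 = -9*u^3 is a perfect cube, so E-series; the 4-jet and mu = 6 give E_6. The Hessian of g at 0 has rank 0. Corank 2; j^3 = -u^3 is a perfect cube, so E-series; the 4-jet and mu = 6 give E_6. Both have type E_6, hence right-equivalent.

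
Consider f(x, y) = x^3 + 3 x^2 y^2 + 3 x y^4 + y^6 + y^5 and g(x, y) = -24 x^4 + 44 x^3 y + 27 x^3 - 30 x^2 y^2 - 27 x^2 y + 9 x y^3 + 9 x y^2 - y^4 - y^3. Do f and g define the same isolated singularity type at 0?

The Hessian of f at 0 has rank 0. Corank 2; j^3 = x^3 is a perfect cube, so E-series; the 5-jet and mu = 8 give E_8. The Hessian of g at 0 has rank 0. Corank 2; j^3 = (3*x - y)^3 is a perfect cube, so E-series; the 4-jet and mu = 7 give E_7. f is E_8 but g is E_7, hence not right-equivalent.

No.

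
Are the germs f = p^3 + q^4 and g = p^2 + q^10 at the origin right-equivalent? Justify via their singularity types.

No.

The Hessian of f at 0 is [[0, 0], [0, 0]] with rank 0, so corank 2. A Groebner basis of the Jacobian ideal J(f) in C{p,q} is {q^3, p^2}; counting standard monomials gives mu = 6. Corank 2; j^3 = p^3 is a perfect cube, so E-series; the 4-jet and mu = 6 give E_6. The Hessian of g at 0 is [[2, 0], [0, 0]] with rank 1, so corank 1. A Groebner basis of the Jacobian ideal J(g) in C{p,q} is {q^9, p}; counting standard monomials gives mu = 9. Corank 1: A-series; mu = 9 gives A_9. f is E_6 but g is A_9, hence not right-equivalent.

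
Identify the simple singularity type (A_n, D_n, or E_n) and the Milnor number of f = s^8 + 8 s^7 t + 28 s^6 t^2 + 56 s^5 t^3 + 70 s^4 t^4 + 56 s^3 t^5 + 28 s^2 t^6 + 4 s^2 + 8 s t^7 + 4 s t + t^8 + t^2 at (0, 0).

Type A7, Milnor number mu = 7.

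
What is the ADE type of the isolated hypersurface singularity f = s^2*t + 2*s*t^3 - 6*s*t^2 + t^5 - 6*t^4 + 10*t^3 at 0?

The Hessian of f at 0 is [[0, 0], [0, 0]] with rank 0, so corank 2. A Groebner basis of the Jacobian ideal J(f) in C{s,t} is {t^3, s^2 - 6*t^2, s*t - 3*t^2}; counting standard monomials gives mu = 4. Corank 2; j^3 = t*(s^2 - 6*s*t + 10*t^2) splits into three distinct lines over C (the quadratic factor has nonzero discriminant), so D_4.

D_{4}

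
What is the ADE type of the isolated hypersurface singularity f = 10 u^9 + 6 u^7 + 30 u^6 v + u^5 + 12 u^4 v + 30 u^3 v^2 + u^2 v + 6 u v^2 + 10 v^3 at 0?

D_4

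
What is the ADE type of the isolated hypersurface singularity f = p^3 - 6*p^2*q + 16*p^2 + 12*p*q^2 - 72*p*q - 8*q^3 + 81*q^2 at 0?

The Hessian of f at 0 has rank 1. Corank 1: A-series; mu = 2 gives A_2.

A2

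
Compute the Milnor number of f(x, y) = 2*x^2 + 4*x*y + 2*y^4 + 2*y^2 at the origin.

The Hessian of f at 0 has rank 1. Corank 1: A-series; mu = 3 gives A_3.

3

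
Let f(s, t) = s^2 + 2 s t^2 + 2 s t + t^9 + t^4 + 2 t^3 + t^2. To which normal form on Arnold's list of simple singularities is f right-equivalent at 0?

The Hessian of f at 0 is [[2, 2], [2, 2]] with rank 1, so corank 1. A Groebner basis of the Jacobian ideal J(f) in C{s,t} is {s^4 + 4*s^3*t - 6*s^3 - 10*s^2*t + 5*s^2 + 6*s*t - s - t, s + t^2 + t}; counting standard monomials gives mu = 8. Corank 1: A-series; mu = 8 gives A_8.

A_{8}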